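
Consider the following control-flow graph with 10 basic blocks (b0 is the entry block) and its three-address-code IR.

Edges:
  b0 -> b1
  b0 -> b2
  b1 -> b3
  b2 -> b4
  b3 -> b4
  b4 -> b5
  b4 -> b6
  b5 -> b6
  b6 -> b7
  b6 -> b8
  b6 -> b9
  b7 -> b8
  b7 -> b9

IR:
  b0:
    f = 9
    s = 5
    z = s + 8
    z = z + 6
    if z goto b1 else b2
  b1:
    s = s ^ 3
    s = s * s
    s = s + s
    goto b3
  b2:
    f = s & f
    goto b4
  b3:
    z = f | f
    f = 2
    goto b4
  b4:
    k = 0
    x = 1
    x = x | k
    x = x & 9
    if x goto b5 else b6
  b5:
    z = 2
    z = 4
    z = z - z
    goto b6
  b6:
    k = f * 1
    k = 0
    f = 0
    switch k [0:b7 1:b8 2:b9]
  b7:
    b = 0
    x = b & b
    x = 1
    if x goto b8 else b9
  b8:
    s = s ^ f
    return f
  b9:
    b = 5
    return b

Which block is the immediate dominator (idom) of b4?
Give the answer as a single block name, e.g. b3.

idom tree: b1←b0 b2←b0 b3←b1 b4←b0 b5←b4 b6←b4 b7←b6 b8←b6 b9←b6
Dom at joins:
  b4: preds {b2,b3}: {b0,b2} ∩ {b0,b1,b3} = {b0}; idom=b0
  b6: preds {b4,b5}: {b0,b4} ∩ {b0,b4,b5} = {b0,b4}; idom=b4
  b8: preds {b6,b7}: {b0,b4,b6} ∩ {b0,b4,b6,b7} = {b0,b4,b6}; idom=b6
  b9: preds {b6,b7}: {b0,b4,b6} ∩ {b0,b4,b6,b7} = {b0,b4,b6}; idom=b6

idom(b4) = b0

Answer: b0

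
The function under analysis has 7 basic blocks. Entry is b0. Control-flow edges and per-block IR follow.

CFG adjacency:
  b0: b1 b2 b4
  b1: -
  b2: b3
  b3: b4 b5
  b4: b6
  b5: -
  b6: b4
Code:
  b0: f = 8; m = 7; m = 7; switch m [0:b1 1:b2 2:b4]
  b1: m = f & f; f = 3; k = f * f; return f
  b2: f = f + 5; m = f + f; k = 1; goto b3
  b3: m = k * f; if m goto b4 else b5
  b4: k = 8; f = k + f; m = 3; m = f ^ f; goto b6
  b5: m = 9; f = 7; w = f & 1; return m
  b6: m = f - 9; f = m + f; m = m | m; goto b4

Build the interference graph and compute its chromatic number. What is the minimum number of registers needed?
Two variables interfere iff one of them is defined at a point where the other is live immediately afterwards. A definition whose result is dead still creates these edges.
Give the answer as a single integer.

Answer: 2

Working:
Block summaries:
  b0: def={f,m} ue=∅
  b1: def={f,k,m} ue={f}
  b2: def={f,k,m} ue={f}
  b3: def={m} ue={f,k}
  b4: def={f,k,m} ue={f}
  b5: def={f,m,w} ue=∅
  b6: def={f,m} ue={f}

Live sets:
  live b0: ∅→{f}
  live b1: {f}→∅
  live b2: {f}→{f,k}
  live b3: {f,k}→{f}
  live b4: {f}→{f}
  live b5: ∅→∅
  live b6: {f}→{f}

Interference:
  f: {k,m}
  k: {f}
  m: {f,w}
  w: {m}

Chromatic number:
  lower bound: {f,k} mutually conflict ⇒ χ ≥ 2
  assign f→r0 k→r1 m→r1 w→r0 — no edge inside a register ⇒ χ ≤ 2
  χ = 2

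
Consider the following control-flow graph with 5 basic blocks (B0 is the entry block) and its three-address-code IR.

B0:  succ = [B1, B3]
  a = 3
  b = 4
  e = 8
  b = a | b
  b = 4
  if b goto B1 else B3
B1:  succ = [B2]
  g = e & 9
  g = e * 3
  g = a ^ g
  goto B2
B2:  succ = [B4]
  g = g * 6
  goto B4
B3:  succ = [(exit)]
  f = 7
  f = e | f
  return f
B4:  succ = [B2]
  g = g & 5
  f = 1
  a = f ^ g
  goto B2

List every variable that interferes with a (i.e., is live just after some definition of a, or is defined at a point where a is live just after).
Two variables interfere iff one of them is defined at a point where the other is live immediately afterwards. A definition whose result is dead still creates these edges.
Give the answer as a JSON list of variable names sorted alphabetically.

Block summaries:
  B0: {a,b,e} / ∅
  B1: {g} / {a,e}
  B2: {g} / {g}
  B3: {f} / {e}
  B4: {a,f,g} / {g}

Liveness:
  live B0: ∅→{a,e}
  live B1: {a,e}→{g}
  live B2: {g}→{g}
  live B3: {e}→∅
  live B4: {g}→{g}

Conflict graph:
  a — {b,e,g}
  b — {a,e}
  e — {a,b,f,g}
  f — {e,g}
  g — {a,e,f}

N(a) = ["b", "e", "g"]

Answer: ["b", "e", "g"]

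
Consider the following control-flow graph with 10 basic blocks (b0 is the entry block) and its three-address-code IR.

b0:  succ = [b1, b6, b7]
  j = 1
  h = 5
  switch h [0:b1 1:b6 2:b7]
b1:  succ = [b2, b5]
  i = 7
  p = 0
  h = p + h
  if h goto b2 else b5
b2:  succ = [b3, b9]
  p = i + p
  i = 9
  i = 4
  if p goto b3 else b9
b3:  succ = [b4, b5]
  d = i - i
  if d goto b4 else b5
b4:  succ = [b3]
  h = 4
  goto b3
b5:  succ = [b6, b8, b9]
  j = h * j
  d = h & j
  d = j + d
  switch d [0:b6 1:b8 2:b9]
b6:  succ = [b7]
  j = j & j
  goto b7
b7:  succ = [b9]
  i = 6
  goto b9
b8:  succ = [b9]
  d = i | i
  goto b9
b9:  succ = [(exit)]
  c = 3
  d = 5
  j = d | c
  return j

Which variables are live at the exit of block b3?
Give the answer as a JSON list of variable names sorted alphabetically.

def/use:
  b0 def {h,j} use ∅
  b1 def {h,i,p} use {h}
  b2 def {i,p} use {i,p}
  b3 def {d} use {i}
  b4 def {h} use ∅
  b5 def {d,j} use {h,j}
  b6 def {j} use {j}
  b7 def {i} use ∅
  b8 def {d} use {i}
  b9 def {c,d,j} use ∅

Backward fixpoint:
  live b0: ∅→{h,j}
  live b1: {h,j}→{h,i,j,p}
  live b2: {h,i,j,p}→{h,i,j}
  live b3: {h,i,j}→{h,i,j}
  live b4: {i,j}→{h,i,j}
  live b5: {h,i,j}→{i,j}
  live b6: {j}→∅
  live b7: ∅→∅
  live b8: {i}→∅
  live b9: ∅→∅

live-out(b3) = ["h", "i", "j"]

Answer: ["h", "i", "j"]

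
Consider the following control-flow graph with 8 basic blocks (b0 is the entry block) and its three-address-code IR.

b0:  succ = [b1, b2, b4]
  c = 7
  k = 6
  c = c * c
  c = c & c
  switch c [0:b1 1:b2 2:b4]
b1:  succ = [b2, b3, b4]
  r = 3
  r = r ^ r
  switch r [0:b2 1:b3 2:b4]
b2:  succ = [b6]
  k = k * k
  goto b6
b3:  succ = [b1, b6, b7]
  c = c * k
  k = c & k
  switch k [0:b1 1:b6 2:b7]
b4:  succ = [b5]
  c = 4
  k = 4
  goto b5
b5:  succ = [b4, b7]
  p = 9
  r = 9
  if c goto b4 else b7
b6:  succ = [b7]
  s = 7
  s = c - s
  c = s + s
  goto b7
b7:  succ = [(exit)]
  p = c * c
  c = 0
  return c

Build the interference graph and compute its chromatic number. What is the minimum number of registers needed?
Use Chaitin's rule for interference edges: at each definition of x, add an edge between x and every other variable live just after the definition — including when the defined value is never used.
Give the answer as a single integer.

def/use:
  b0: {c,k} / ∅
  b1: {r} / ∅
  b2: {k} / {k}
  b3: {c,k} / {c,k}
  b4: {c,k} / ∅
  b5: {p,r} / {c}
  b6: {c,s} / {c}
  b7: {c,p} / {c}

Live sets:
  b0 li=∅ lo={c,k}
  b1 li={c,k} lo={c,k}
  b2 li={c,k} lo={c}
  b3 li={c,k} lo={c,k}
  b4 li=∅ lo={c}
  b5 li={c} lo={c}
  b6 li={c} lo={c}
  b7 li={c} lo=∅

Interference:
  c↔{k,p,r,s}
  k↔{c,r}
  p↔{c}
  r↔{c,k}
  s↔{c}

Chromatic number:
  {c,k,r} pairwise interfere (3-clique) ⇒ χ ≥ 3
  3-colouring: c0={c}  c1={k,p,s}  c2={r}
  χ = 3

Answer: 3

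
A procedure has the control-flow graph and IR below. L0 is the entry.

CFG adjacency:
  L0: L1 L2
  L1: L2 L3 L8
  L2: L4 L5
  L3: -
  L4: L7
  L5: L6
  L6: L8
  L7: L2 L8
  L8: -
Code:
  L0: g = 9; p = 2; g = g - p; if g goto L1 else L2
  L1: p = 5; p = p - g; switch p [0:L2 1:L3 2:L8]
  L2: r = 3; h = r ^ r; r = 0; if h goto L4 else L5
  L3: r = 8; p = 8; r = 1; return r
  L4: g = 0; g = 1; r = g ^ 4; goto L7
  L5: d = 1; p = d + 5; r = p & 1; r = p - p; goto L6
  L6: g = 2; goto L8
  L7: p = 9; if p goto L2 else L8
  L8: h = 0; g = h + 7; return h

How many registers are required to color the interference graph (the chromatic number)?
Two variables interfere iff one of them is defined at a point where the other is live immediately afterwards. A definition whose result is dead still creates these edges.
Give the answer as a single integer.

Answer: 2

Working:
Block summaries:
  L0: {g,p} / ∅
  L1: {p} / {g}
  L2: {h,r} / ∅
  L3: {p,r} / ∅
  L4: {g,r} / ∅
  L5: {d,p,r} / ∅
  L6: {g} / ∅
  L7: {p} / ∅
  L8: {g,h} / ∅

Backward fixpoint:
  L0: in=∅ out={g}
  L1: in={g} out=∅
  L2: in=∅ out=∅
  L3: in=∅ out=∅
  L4: in=∅ out=∅
  L5: in=∅ out=∅
  L6: in=∅ out=∅
  L7: in=∅ out=∅
  L8: in=∅ out=∅

Interfere edges:
  d — ∅
  g — {h,p}
  h — {g,r}
  p — {g,r}
  r — {h,p}

Colouring:
  {g,h} pairwise interfere (2-clique) ⇒ χ ≥ 2
  assign d→c0 g→c0 h→c1 p→c1 r→c0 — no edge inside a register ⇒ χ ≤ 2
  χ = 2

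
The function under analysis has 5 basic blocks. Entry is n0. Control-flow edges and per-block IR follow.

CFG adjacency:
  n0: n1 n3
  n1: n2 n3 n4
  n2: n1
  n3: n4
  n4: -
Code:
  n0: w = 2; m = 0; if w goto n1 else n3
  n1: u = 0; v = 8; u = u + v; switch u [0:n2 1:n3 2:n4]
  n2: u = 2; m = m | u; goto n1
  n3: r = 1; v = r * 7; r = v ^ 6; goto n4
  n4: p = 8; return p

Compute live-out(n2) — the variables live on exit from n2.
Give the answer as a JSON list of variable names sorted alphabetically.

Answer: ["m"]

Analysis:
def/use:
  n0 def {m,w} use ∅
  n1 def {u,v} use ∅
  n2 def {m,u} use {m}
  n3 def {r,v} use ∅
  n4 def {p} use ∅

Liveness:
  n0: in=∅ out={m}
  n1: in={m} out={m}
  n2: in={m} out={m}
  n3: in=∅ out=∅
  n4: in=∅ out=∅

live-out(n2) = ["m"]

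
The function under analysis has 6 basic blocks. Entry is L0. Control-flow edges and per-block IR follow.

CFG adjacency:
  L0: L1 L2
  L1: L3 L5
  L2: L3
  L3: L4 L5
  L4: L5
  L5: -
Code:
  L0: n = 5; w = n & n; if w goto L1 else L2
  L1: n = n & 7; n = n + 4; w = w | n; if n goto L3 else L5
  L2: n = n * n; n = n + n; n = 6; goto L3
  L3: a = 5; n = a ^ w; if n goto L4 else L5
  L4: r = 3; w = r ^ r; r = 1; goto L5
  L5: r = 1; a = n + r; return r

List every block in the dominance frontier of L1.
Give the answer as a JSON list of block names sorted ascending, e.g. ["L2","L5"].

idom tree: L1←L0 L2←L0 L3←L0 L4←L3 L5←L0
Dom at joins:
  L3: preds {L1,L2}: {L0,L1} ∩ {L0,L2} = {L0}; idom=L0
  L5: preds {L1,L3,L4}: {L0,L1} ∩ {L0,L3} ∩ {L0,L3,L4} = {L0}; idom=L0

DF derivation:
  L3←L1: walk L1 to L0
  L3←L2: walk L2 to L0
  L5←L1: walk L1 to L0
  L5←L3: walk L3 to L0
  L5←L4: walk L4→L3 to L0
  L0: DF=∅
  L1: DF={L3,L5}
  L2: DF={L3}
  L3: DF={L5}
  L4: DF={L5}
  L5: DF=∅

DF(L1) = ["L3", "L5"]

Answer: ["L3", "L5"]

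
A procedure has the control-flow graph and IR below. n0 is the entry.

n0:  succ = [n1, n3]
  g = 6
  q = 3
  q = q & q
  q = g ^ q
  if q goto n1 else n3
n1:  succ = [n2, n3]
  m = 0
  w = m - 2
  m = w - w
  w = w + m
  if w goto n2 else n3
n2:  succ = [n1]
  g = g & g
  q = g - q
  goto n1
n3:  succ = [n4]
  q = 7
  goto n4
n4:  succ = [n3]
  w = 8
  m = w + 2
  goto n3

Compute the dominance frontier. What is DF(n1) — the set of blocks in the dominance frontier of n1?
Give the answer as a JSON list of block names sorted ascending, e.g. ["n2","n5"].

Answer: ["n1", "n3"]

Working:
idom tree: n1←n0 n2←n1 n3←n0 n4←n3
Dom at joins:
  n1: preds {n0,n2}: {n0} ∩ {n0,n1,n2} = {n0}; idom=n0
  n3: preds {n0,n1,n4}: {n0} ∩ {n0,n1} ∩ {n0,n3,n4} = {n0}; idom=n0

Frontier:
  n1←n0: walk · to n0
  n1←n2: walk n2→n1 to n0
  n3←n0: walk · to n0
  n3←n1: walk n1 to n0
  n3←n4: walk n4→n3 to n0
  n0 → ∅
  n1 → {n1,n3}
  n2 → {n1}
  n3 → {n3}
  n4 → {n3}

DF(n1) = ["n1", "n3"]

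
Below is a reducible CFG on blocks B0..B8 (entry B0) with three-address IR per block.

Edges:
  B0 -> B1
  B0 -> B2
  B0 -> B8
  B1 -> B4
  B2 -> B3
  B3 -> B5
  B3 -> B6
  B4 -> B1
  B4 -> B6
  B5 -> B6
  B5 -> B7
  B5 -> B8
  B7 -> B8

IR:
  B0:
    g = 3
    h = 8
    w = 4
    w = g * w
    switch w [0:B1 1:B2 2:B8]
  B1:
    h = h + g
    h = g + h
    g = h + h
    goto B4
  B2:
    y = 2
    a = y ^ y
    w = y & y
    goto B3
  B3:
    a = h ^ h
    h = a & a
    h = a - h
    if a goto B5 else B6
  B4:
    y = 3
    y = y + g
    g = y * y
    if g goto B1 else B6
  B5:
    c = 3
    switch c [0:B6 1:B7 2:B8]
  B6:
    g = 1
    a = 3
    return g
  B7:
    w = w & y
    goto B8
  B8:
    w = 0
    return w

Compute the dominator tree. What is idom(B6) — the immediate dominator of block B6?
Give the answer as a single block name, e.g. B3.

idom tree: B1←B0 B2←B0 B3←B2 B4←B1 B5←B3 B6←B0 B7←B5 B8←B0
Dom at joins:
  B1: preds {B0,B4}: {B0} ∩ {B0,B1,B4} = {B0}; idom=B0
  B6: preds {B3,B4,B5}: {B0,B2,B3} ∩ {B0,B1,B4} ∩ {B0,B2,B3,B5} = {B0}; idom=B0
  B8: preds {B0,B5,B7}: {B0} ∩ {B0,B2,B3,B5} ∩ {B0,B2,B3,B5,B7} = {B0}; idom=B0

idom(B6) = B0

Answer: B0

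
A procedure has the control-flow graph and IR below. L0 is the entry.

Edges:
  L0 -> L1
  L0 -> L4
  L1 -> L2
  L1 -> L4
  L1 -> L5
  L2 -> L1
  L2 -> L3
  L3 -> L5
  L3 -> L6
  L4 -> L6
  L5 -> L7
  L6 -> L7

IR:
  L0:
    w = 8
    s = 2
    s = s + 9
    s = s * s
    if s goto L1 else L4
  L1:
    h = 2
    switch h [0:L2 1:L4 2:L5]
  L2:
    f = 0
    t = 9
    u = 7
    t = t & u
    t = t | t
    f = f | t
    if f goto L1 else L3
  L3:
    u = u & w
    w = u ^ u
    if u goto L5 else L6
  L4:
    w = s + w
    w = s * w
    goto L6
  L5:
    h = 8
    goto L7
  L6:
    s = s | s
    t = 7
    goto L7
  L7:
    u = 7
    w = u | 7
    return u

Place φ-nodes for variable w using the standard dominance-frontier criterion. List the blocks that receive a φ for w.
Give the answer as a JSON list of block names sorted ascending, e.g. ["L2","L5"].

Answer: ["L5", "L6", "L7"]

Working:
idom tree: L1←L0 L2←L1 L3←L2 L4←L0 L5←L1 L6←L0 L7←L0
Join-block Dom:
  L1: preds {L0,L2}: {L0} ∩ {L0,L1,L2} = {L0}; idom=L0
  L4: preds {L0,L1}: {L0} ∩ {L0,L1} = {L0}; idom=L0
  L5: preds {L1,L3}: {L0,L1} ∩ {L0,L1,L2,L3} = {L0,L1}; idom=L1
  L6: preds {L3,L4}: {L0,L1,L2,L3} ∩ {L0,L4} = {L0}; idom=L0
  L7: preds {L5,L6}: {L0,L1,L5} ∩ {L0,L6} = {L0}; idom=L0

Frontier:
  L1←L0: walk · to L0
  L1←L2: walk L2→L1 to L0
  L4←L0: walk · to L0
  L4←L1: walk L1 to L0
  L5←L1: walk · to L1
  L5←L3: walk L3→L2 to L1
  L6←L3: walk L3→L2→L1 to L0
  L6←L4: walk L4 to L0
  L7←L5: walk L5→L1 to L0
  L7←L6: walk L6 to L0
  L0: DF=∅
  L1: DF={L1,L4,L6,L7}
  L2: DF={L1,L5,L6}
  L3: DF={L5,L6}
  L4: DF={L6}
  L5: DF={L7}
  L6: DF={L7}
  L7: DF=∅

φ for w: defs {L0,L3,L4,L7}
  DF⁺ = {L5,L6,L7}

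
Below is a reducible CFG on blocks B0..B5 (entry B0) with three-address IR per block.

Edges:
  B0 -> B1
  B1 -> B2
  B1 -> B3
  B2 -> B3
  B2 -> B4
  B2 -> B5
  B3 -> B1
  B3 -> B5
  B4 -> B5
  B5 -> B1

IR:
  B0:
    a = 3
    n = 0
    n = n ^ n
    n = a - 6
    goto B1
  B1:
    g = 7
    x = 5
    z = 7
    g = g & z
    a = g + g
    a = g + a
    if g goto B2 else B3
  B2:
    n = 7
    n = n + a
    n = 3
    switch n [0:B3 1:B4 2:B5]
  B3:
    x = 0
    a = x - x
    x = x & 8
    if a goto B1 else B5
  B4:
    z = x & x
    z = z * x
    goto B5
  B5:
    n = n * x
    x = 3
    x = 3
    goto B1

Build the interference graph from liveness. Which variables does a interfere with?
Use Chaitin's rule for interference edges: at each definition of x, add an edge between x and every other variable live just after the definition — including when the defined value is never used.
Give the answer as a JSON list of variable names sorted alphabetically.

Block summaries:
  B0: def={a,n} ue=∅
  B1: def={a,g,x,z} ue=∅
  B2: def={n} ue={a}
  B3: def={a,x} ue=∅
  B4: def={z} ue={x}
  B5: def={n,x} ue={n,x}

Live sets:
  live B0: ∅→{n}
  live B1: {n}→{a,n,x}
  live B2: {a,x}→{n,x}
  live B3: {n}→{n,x}
  live B4: {n,x}→{n,x}
  live B5: {n,x}→{n}

Interfere edges:
  a — {g,n,x}
  g — {a,n,x,z}
  n — {a,g,x,z}
  x — {a,g,n,z}
  z — {g,n,x}

N(a) = ["g", "n", "x"]

Answer: ["g", "n", "x"]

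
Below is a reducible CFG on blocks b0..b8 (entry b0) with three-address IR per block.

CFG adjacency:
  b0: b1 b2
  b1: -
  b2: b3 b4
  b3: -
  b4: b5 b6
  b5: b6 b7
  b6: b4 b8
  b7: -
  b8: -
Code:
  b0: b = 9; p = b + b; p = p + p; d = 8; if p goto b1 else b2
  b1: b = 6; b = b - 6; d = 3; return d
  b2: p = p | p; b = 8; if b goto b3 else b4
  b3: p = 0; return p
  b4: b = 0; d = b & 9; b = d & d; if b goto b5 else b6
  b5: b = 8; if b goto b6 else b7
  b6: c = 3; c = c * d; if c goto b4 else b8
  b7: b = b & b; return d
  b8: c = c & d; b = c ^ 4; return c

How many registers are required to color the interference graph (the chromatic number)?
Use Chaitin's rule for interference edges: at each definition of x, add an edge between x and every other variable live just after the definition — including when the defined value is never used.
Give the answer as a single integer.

Answer: 3

Working:
Block summaries:
  b0: def={b,d,p} ue=∅
  b1: def={b,d} ue=∅
  b2: def={b,p} ue={p}
  b3: def={p} ue=∅
  b4: def={b,d} ue=∅
  b5: def={b} ue=∅
  b6: def={c} ue={d}
  b7: def={b} ue={b,d}
  b8: def={b,c} ue={c,d}

Live sets:
  b0 li=∅ lo={p}
  b1 li=∅ lo=∅
  b2 li={p} lo=∅
  b3 li=∅ lo=∅
  b4 li=∅ lo={d}
  b5 li={d} lo={b,d}
  b6 li={d} lo={c,d}
  b7 li={b,d} lo=∅
  b8 li={c,d} lo=∅

Conflict graph:
  b↔{c,d}
  c↔{b,d}
  d↔{b,c,p}
  p↔{d}

Registers:
  clique {b,c,d} ⇒ need ≥ 3
  3-colouring: R0={d}  R1={b,p}  R2={c}
  χ = 3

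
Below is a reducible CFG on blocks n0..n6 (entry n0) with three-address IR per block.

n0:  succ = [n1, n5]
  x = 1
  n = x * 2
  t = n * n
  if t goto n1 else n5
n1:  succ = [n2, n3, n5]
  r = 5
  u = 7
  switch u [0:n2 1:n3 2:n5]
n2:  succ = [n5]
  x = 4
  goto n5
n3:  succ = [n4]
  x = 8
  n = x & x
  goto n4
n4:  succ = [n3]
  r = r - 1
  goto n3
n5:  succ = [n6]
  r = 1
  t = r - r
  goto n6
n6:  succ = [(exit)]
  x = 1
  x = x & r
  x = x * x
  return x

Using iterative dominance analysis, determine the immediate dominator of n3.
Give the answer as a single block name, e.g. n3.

Answer: n1

Analysis:
idom tree: n1←n0 n2←n1 n3←n1 n4←n3 n5←n0 n6←n5
Dom∩ at merges:
  n3: preds {n1,n4}: {n0,n1} ∩ {n0,n1,n3,n4} = {n0,n1}; idom=n1
  n5: preds {n0,n1,n2}: {n0} ∩ {n0,n1} ∩ {n0,n1,n2} = {n0}; idom=n0

idom(n3) = n1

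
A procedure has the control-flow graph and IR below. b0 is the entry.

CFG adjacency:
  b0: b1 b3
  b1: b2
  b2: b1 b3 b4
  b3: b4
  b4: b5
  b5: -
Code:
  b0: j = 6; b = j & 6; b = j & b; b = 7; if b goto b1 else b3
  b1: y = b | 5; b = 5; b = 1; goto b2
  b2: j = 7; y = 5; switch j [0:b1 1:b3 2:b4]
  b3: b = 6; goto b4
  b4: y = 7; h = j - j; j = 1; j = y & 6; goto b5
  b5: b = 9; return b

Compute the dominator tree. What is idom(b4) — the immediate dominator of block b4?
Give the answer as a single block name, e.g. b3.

Answer: b0

Derivation:
idom tree: b1←b0 b2←b1 b3←b0 b4←b0 b5←b4
Dom∩ at merges:
  b1: preds {b0,b2}: {b0} ∩ {b0,b1,b2} = {b0}; idom=b0
  b3: preds {b0,b2}: {b0} ∩ {b0,b1,b2} = {b0}; idom=b0
  b4: preds {b2,b3}: {b0,b1,b2} ∩ {b0,b3} = {b0}; idom=b0

idom(b4) = b0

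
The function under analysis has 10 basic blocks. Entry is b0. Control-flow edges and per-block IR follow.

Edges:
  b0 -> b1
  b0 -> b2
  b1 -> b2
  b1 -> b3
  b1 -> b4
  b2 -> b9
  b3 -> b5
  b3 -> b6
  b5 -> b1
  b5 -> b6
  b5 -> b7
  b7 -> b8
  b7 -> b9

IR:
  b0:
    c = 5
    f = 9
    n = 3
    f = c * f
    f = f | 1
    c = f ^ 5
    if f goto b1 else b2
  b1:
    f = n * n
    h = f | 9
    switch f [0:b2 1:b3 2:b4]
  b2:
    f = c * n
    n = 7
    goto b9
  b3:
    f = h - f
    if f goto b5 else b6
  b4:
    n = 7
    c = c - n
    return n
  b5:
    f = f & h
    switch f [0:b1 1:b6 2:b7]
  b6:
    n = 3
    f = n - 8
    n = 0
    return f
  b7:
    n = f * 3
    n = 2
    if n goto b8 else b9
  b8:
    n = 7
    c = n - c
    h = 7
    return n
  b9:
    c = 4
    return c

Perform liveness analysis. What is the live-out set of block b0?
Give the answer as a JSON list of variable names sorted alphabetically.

Answer: ["c", "n"]

Working:
def/use:
  b0 def {c,f,n} use ∅
  b1 def {f,h} use {n}
  b2 def {f,n} use {c,n}
  b3 def {f} use {f,h}
  b4 def {c,n} use {c}
  b5 def {f} use {f,h}
  b6 def {f,n} use ∅
  b7 def {n} use {f}
  b8 def {c,h,n} use {c}
  b9 def {c} use ∅

Live sets:
  b0 li=∅ lo={c,n}
  b1 li={c,n} lo={c,f,h,n}
  b2 li={c,n} lo=∅
  b3 li={c,f,h,n} lo={c,f,h,n}
  b4 li={c} lo=∅
  b5 li={c,f,h,n} lo={c,f,n}
  b6 li=∅ lo=∅
  b7 li={c,f} lo={c}
  b8 li={c} lo=∅
  b9 li=∅ lo=∅

live-out(b0) = ["c", "n"]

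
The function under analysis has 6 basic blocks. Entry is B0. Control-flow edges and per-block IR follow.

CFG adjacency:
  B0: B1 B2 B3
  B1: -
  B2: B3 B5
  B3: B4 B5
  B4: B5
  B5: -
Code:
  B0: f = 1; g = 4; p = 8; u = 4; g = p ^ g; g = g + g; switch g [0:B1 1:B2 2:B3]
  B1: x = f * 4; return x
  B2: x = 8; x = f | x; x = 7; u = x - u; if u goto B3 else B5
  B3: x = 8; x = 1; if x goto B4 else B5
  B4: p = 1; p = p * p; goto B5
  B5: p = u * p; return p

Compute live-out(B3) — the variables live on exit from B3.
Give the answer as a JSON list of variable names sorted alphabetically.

Answer: ["p", "u"]

Analysis:
def/use:
  B0: {f,g,p,u} / ∅
  B1: {x} / {f}
  B2: {u,x} / {f,u}
  B3: {x} / ∅
  B4: {p} / ∅
  B5: {p} / {p,u}

Backward fixpoint:
  live B0: ∅→{f,p,u}
  live B1: {f}→∅
  live B2: {f,p,u}→{p,u}
  live B3: {p,u}→{p,u}
  live B4: {u}→{p,u}
  live B5: {p,u}→∅

live-out(B3) = ["p", "u"]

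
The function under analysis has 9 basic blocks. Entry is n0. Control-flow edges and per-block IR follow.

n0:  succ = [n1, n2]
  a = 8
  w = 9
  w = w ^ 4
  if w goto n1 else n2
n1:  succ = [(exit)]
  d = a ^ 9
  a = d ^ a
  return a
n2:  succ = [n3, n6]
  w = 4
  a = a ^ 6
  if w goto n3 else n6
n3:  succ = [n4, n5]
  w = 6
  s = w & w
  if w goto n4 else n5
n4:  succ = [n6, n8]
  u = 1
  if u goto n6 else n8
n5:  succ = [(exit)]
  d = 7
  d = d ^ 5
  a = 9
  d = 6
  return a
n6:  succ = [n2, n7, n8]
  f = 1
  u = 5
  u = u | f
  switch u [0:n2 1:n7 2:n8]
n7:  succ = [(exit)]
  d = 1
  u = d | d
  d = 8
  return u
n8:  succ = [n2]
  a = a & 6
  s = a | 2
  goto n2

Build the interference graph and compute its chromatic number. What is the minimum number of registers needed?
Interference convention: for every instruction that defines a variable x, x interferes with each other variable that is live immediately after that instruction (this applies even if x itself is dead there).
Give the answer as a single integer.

Per-block:
  n0 def {a,w} use ∅
  n1 def {a,d} use {a}
  n2 def {a,w} use {a}
  n3 def {s,w} use ∅
  n4 def {u} use ∅
  n5 def {a,d} use ∅
  n6 def {f,u} use ∅
  n7 def {d,u} use ∅
  n8 def {a,s} use {a}

Liveness:
  live n0: ∅→{a}
  live n1: {a}→∅
  live n2: {a}→{a}
  live n3: {a}→{a}
  live n4: {a}→{a}
  live n5: ∅→∅
  live n6: {a}→{a}
  live n7: ∅→∅
  live n8: {a}→{a}

Conflict graph:
  a: {d,f,s,u,w}
  d: {a,u}
  f: {a,u}
  s: {a,w}
  u: {a,d,f}
  w: {a,s}

Chromatic number:
  {a,d,u} pairwise interfere (3-clique) ⇒ χ ≥ 3
  assign a→c0 d→c2 f→c2 s→c1 u→c1 w→c2 — no edge inside a register ⇒ χ ≤ 3
  χ = 3

Answer: 3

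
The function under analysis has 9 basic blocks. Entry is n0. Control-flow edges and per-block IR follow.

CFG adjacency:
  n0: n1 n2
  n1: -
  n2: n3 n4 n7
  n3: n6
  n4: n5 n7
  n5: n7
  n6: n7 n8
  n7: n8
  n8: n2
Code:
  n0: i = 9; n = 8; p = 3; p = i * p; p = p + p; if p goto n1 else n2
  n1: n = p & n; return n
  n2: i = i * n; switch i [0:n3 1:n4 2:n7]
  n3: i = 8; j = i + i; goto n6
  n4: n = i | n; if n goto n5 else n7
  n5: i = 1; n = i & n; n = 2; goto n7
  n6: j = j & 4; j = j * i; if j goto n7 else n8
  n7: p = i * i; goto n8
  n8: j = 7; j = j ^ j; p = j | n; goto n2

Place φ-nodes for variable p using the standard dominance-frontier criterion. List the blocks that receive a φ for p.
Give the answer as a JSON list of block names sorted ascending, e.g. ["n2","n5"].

idom tree: n1←n0 n2←n0 n3←n2 n4←n2 n5←n4 n6←n3 n7←n2 n8←n2
Join-block Dom:
  n2: preds {n0,n8}: {n0} ∩ {n0,n2,n8} = {n0}; idom=n0
  n7: preds {n2,n4,n5,n6}: {n0,n2} ∩ {n0,n2,n4} ∩ {n0,n2,n4,n5} ∩ {n0,n2,n3,n6} = {n0,n2}; idom=n2
  n8: preds {n6,n7}: {n0,n2,n3,n6} ∩ {n0,n2,n7} = {n0,n2}; idom=n2

DF derivation:
  join n2 pred n0: · stop@n0
  join n2 pred n8: n8→n2 stop@n0
  join n7 pred n2: · stop@n2
  join n7 pred n4: n4 stop@n2
  join n7 pred n5: n5→n4 stop@n2
  join n7 pred n6: n6→n3 stop@n2
  join n8 pred n6: n6→n3 stop@n2
  join n8 pred n7: n7 stop@n2
  n0: DF=∅
  n1: DF=∅
  n2: DF={n2}
  n3: DF={n7,n8}
  n4: DF={n7}
  n5: DF={n7}
  n6: DF={n7,n8}
  n7: DF={n8}
  n8: DF={n2}

φ for p: defs {n0,n7,n8}
  DF⁺ = {n2,n8}

Answer: ["n2", "n8"]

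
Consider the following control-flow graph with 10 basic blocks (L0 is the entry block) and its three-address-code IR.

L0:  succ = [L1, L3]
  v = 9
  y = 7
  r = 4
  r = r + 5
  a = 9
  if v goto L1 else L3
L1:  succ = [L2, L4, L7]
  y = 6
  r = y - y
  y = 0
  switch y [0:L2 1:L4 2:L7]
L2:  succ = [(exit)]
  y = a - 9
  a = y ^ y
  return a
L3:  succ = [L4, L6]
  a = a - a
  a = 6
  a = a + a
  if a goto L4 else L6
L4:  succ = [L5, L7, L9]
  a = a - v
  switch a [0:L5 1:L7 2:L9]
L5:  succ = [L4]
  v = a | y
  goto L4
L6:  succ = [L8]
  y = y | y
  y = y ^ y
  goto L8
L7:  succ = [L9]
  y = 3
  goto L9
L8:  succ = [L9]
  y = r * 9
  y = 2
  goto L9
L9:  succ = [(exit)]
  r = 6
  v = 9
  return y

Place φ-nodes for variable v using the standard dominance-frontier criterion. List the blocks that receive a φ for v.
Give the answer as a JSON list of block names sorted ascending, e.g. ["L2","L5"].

idom tree: L1←L0 L2←L1 L3←L0 L4←L0 L5←L4 L6←L3 L7←L0 L8←L6 L9←L0
Dom∩ at merges:
  L4: preds {L1,L3,L5}: {L0,L1} ∩ {L0,L3} ∩ {L0,L4,L5} = {L0}; idom=L0
  L7: preds {L1,L4}: {L0,L1} ∩ {L0,L4} = {L0}; idom=L0
  L9: preds {L4,L7,L8}: {L0,L4} ∩ {L0,L7} ∩ {L0,L3,L6,L8} = {L0}; idom=L0

Frontier:
  join L4 pred L1: L1 stop@L0
  join L4 pred L3: L3 stop@L0
  join L4 pred L5: L5→L4 stop@L0
  join L7 pred L1: L1 stop@L0
  join L7 pred L4: L4 stop@L0
  join L9 pred L4: L4 stop@L0
  join L9 pred L7: L7 stop@L0
  join L9 pred L8: L8→L6→L3 stop@L0
  DF(L0)=∅
  DF(L1)={L4,L7}
  DF(L2)=∅
  DF(L3)={L4,L9}
  DF(L4)={L4,L7,L9}
  DF(L5)={L4}
  DF(L6)={L9}
  DF(L7)={L9}
  DF(L8)={L9}
  DF(L9)=∅

φ for v: defs {L0,L5,L9}
  DF⁺ = {L4,L7,L9}

Answer: ["L4", "L7", "L9"]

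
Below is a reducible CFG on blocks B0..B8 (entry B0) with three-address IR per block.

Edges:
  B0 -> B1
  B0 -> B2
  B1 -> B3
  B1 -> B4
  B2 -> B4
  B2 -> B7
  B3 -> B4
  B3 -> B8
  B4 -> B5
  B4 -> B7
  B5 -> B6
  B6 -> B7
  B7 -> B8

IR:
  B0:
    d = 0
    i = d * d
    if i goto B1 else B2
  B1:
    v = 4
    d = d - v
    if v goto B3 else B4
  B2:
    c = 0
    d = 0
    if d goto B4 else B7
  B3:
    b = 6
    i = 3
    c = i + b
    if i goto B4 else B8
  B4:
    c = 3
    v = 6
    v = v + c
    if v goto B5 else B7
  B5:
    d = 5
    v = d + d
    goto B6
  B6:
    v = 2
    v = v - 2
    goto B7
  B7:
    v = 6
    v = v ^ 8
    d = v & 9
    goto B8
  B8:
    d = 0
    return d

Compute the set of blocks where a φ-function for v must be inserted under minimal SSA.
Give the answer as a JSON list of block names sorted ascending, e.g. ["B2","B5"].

idom tree: B1←B0 B2←B0 B3←B1 B4←B0 B5←B4 B6←B5 B7←B0 B8←B0
Dom at joins:
  B4: preds {B1,B2,B3}: {B0,B1} ∩ {B0,B2} ∩ {B0,B1,B3} = {B0}; idom=B0
  B7: preds {B2,B4,B6}: {B0,B2} ∩ {B0,B4} ∩ {B0,B4,B5,B6} = {B0}; idom=B0
  B8: preds {B3,B7}: {B0,B1,B3} ∩ {B0,B7} = {B0}; idom=B0

DF derivation:
  B4←B1: walk B1 to B0
  B4←B2: walk B2 to B0
  B4←B3: walk B3→B1 to B0
  B7←B2: walk B2 to B0
  B7←B4: walk B4 to B0
  B7←B6: walk B6→B5→B4 to B0
  B8←B3: walk B3→B1 to B0
  B8←B7: walk B7 to B0
  DF(B0)=∅
  DF(B1)={B4,B8}
  DF(B2)={B4,B7}
  DF(B3)={B4,B8}
  DF(B4)={B7}
  DF(B5)={B7}
  DF(B6)={B7}
  DF(B7)={B8}
  DF(B8)=∅

φ for v: defs {B1,B4,B5,B6,B7}
  DF⁺ = {B4,B7,B8}

Answer: ["B4", "B7", "B8"]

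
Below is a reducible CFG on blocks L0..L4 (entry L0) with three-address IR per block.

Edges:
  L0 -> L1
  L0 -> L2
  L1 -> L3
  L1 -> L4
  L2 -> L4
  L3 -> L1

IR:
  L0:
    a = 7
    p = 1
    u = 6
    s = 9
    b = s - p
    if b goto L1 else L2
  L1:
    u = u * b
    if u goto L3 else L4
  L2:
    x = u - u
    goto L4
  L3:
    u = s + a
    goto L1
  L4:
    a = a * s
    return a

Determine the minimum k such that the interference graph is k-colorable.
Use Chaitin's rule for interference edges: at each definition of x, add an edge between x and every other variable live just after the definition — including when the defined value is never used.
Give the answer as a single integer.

def/use:
  L0: def={a,b,p,s,u} ue=∅
  L1: def={u} ue={b,u}
  L2: def={x} ue={u}
  L3: def={u} ue={a,s}
  L4: def={a} ue={a,s}

Liveness:
  live L0: ∅→{a,b,s,u}
  live L1: {a,b,s,u}→{a,b,s}
  live L2: {a,s,u}→{a,s}
  live L3: {a,b,s}→{a,b,s,u}
  live L4: {a,s}→∅

Interfere edges:
  a: {b,p,s,u,x}
  b: {a,s,u}
  p: {a,s,u}
  s: {a,b,p,u,x}
  u: {a,b,p,s}
  x: {a,s}

Registers:
  clique {a,b,s,u} ⇒ need ≥ 4
  4-colouring: R0={a}  R1={s}  R2={u,x}  R3={b,p}
  χ = 4

Answer: 4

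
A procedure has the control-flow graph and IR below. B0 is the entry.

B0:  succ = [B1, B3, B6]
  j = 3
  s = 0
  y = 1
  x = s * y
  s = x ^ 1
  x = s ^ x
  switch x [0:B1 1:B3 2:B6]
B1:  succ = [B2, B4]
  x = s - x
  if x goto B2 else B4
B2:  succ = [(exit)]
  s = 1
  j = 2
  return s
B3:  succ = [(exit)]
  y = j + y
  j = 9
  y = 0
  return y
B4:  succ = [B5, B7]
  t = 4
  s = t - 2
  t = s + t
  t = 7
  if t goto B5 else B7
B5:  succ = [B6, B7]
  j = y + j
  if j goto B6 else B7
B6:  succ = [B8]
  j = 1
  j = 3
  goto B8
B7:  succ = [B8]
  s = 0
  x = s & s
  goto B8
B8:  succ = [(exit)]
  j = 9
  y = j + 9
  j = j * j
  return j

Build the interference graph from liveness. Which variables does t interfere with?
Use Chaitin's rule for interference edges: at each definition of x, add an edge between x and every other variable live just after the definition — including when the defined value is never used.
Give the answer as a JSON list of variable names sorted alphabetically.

Block summaries:
  B0: def={j,s,x,y} ue=∅
  B1: def={x} ue={s,x}
  B2: def={j,s} ue=∅
  B3: def={j,y} ue={j,y}
  B4: def={s,t} ue=∅
  B5: def={j} ue={j,y}
  B6: def={j} ue=∅
  B7: def={s,x} ue=∅
  B8: def={j,y} ue=∅

Liveness:
  B0 li=∅ lo={j,s,x,y}
  B1 li={j,s,x,y} lo={j,y}
  B2 li=∅ lo=∅
  B3 li={j,y} lo=∅
  B4 li={j,y} lo={j,y}
  B5 li={j,y} lo=∅
  B6 li=∅ lo=∅
  B7 li=∅ lo=∅
  B8 li=∅ lo=∅

Interference:
  j↔{s,t,x,y}
  s↔{j,t,x,y}
  t↔{j,s,y}
  x↔{j,s,y}
  y↔{j,s,t,x}

N(t) = ["j", "s", "y"]

Answer: ["j", "s", "y"]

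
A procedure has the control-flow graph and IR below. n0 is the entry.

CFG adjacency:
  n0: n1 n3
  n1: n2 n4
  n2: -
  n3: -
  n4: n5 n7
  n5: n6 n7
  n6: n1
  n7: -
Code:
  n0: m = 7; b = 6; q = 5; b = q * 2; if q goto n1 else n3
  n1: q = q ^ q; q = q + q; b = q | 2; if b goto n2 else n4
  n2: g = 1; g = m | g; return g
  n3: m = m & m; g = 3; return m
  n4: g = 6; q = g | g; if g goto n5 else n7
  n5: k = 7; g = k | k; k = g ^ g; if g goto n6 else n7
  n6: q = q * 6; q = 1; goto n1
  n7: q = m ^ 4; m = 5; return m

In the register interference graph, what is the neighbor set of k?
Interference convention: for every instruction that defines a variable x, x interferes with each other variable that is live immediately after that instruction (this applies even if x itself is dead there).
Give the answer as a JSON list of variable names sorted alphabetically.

Per-block:
  n0: def={b,m,q} ue=∅
  n1: def={b,q} ue={q}
  n2: def={g} ue={m}
  n3: def={g,m} ue={m}
  n4: def={g,q} ue=∅
  n5: def={g,k} ue=∅
  n6: def={q} ue={q}
  n7: def={m,q} ue={m}

Liveness:
  n0 li=∅ lo={m,q}
  n1 li={m,q} lo={m}
  n2 li={m} lo=∅
  n3 li={m} lo=∅
  n4 li={m} lo={m,q}
  n5 li={m,q} lo={m,q}
  n6 li={m,q} lo={m,q}
  n7 li={m} lo=∅

Interfere edges:
  b — {m,q}
  g — {k,m,q}
  k — {g,m,q}
  m — {b,g,k,q}
  q — {b,g,k,m}

N(k) = ["g", "m", "q"]

Answer: ["g", "m", "q"]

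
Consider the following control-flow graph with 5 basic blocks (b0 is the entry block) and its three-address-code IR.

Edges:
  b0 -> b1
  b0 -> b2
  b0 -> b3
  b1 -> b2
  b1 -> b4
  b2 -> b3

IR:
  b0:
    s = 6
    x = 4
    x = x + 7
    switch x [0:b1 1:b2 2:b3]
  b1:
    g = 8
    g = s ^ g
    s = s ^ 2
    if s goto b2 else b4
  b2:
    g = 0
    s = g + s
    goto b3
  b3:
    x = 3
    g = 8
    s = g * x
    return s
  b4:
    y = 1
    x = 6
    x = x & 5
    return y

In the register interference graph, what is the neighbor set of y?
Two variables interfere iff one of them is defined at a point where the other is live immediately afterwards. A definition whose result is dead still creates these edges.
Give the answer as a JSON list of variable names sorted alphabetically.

Answer: ["x"]

Derivation:
def/use:
  b0: {s,x} / ∅
  b1: {g,s} / {s}
  b2: {g,s} / {s}
  b3: {g,s,x} / ∅
  b4: {x,y} / ∅

Liveness:
  b0: in=∅ out={s}
  b1: in={s} out={s}
  b2: in={s} out=∅
  b3: in=∅ out=∅
  b4: in=∅ out=∅

Interference:
  g: {s,x}
  s: {g,x}
  x: {g,s,y}
  y: {x}

N(y) = ["x"]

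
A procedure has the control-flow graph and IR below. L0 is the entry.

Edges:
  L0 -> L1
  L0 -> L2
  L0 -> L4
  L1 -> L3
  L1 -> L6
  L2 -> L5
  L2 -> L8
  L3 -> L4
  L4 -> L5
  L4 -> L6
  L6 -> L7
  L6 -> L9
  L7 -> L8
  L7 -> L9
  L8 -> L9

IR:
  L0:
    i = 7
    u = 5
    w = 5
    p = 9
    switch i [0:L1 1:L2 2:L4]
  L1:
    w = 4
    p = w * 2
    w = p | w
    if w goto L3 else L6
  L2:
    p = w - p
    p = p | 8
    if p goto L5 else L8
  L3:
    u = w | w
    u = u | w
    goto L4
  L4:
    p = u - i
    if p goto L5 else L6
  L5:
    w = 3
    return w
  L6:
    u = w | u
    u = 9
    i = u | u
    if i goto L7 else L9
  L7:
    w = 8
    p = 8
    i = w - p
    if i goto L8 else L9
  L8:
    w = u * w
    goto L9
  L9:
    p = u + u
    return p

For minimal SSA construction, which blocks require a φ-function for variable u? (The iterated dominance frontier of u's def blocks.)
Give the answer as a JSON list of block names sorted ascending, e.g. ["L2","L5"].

Answer: ["L4", "L5", "L6", "L8", "L9"]

Analysis:
idom tree: L1←L0 L2←L0 L3←L1 L4←L0 L5←L0 L6←L0 L7←L6 L8←L0 L9←L0
Join-block Dom:
  L4: preds {L0,L3}: {L0} ∩ {L0,L1,L3} = {L0}; idom=L0
  L5: preds {L2,L4}: {L0,L2} ∩ {L0,L4} = {L0}; idom=L0
  L6: preds {L1,L4}: {L0,L1} ∩ {L0,L4} = {L0}; idom=L0
  L8: preds {L2,L7}: {L0,L2} ∩ {L0,L6,L7} = {L0}; idom=L0
  L9: preds {L6,L7,L8}: {L0,L6} ∩ {L0,L6,L7} ∩ {L0,L8} = {L0}; idom=L0

DF walk-up:
  join L4 pred L0: · stop@L0
  join L4 pred L3: L3→L1 stop@L0
  join L5 pred L2: L2 stop@L0
  join L5 pred L4: L4 stop@L0
  join L6 pred L1: L1 stop@L0
  join L6 pred L4: L4 stop@L0
  join L8 pred L2: L2 stop@L0
  join L8 pred L7: L7→L6 stop@L0
  join L9 pred L6: L6 stop@L0
  join L9 pred L7: L7→L6 stop@L0
  join L9 pred L8: L8 stop@L0
  L0 → ∅
  L1 → {L4,L6}
  L2 → {L5,L8}
  L3 → {L4}
  L4 → {L5,L6}
  L5 → ∅
  L6 → {L8,L9}
  L7 → {L8,L9}
  L8 → {L9}
  L9 → ∅

φ for u: defs {L0,L3,L6}
  DF⁺ = {L4,L5,L6,L8,L9}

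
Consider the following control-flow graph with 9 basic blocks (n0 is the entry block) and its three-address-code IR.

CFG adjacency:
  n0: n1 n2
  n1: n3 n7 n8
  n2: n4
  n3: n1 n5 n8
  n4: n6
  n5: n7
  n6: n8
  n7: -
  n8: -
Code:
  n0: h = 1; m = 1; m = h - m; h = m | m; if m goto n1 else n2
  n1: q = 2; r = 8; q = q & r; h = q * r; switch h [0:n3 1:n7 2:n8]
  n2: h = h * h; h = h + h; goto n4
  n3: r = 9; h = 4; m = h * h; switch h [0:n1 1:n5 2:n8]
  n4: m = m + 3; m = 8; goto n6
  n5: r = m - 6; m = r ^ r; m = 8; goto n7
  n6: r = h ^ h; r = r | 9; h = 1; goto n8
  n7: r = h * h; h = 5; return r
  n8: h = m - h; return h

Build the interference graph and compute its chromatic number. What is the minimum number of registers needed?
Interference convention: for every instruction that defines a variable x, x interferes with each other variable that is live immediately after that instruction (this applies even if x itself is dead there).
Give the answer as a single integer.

Per-block:
  n0 def {h,m} use ∅
  n1 def {h,q,r} use ∅
  n2 def {h} use {h}
  n3 def {h,m,r} use ∅
  n4 def {m} use {m}
  n5 def {m,r} use {m}
  n6 def {h,r} use {h}
  n7 def {h,r} use {h}
  n8 def {h} use {h,m}

Live sets:
  n0 li=∅ lo={h,m}
  n1 li={m} lo={h,m}
  n2 li={h,m} lo={h,m}
  n3 li=∅ lo={h,m}
  n4 li={h,m} lo={h,m}
  n5 li={h,m} lo={h}
  n6 li={h,m} lo={h,m}
  n7 li={h} lo=∅
  n8 li={h,m} lo=∅

Interfere edges:
  h — {m,r}
  m — {h,q,r}
  q — {m,r}
  r — {h,m,q}

Chromatic number:
  {h,m,r} pairwise interfere (3-clique) ⇒ χ ≥ 3
  assign h→c2 m→c0 q→c2 r→c1 — no edge inside a register ⇒ χ ≤ 3
  χ = 3

Answer: 3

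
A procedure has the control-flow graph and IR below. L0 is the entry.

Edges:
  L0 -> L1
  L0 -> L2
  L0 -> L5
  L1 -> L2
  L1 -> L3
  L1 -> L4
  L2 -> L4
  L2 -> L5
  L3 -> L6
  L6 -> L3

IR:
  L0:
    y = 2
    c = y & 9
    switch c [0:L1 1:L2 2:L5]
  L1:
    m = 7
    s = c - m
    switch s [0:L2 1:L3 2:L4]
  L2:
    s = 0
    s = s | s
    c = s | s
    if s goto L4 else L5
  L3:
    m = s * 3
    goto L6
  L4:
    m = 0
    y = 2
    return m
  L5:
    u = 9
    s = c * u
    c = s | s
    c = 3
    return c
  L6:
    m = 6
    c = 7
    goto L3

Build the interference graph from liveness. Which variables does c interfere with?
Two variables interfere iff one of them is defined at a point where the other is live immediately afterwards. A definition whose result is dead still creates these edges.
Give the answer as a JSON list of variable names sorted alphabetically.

Block summaries:
  L0 def {c,y} use ∅
  L1 def {m,s} use {c}
  L2 def {c,s} use ∅
  L3 def {m} use {s}
  L4 def {m,y} use ∅
  L5 def {c,s,u} use {c}
  L6 def {c,m} use ∅

Live sets:
  L0 li=∅ lo={c}
  L1 li={c} lo={s}
  L2 li=∅ lo={c}
  L3 li={s} lo={s}
  L4 li=∅ lo=∅
  L5 li={c} lo=∅
  L6 li={s} lo={s}

Conflict graph:
  c: {m,s,u}
  m: {c,s,y}
  s: {c,m}
  u: {c}
  y: {m}

N(c) = ["m", "s", "u"]

Answer: ["m", "s", "u"]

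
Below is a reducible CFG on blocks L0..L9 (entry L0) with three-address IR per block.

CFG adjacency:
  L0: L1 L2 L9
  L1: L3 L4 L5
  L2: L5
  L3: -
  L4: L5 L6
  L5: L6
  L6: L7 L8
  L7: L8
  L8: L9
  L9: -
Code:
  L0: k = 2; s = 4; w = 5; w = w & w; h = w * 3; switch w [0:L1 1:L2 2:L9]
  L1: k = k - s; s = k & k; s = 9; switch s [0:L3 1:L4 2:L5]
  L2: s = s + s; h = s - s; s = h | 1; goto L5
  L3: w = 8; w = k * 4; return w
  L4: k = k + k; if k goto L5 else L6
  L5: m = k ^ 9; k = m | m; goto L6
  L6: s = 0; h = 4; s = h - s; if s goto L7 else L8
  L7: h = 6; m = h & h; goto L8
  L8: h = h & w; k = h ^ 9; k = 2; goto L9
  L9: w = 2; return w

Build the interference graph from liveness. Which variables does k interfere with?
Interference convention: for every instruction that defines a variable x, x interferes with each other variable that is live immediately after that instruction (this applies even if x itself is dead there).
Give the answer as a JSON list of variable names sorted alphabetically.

Block summaries:
  L0: def={h,k,s,w} ue=∅
  L1: def={k,s} ue={k,s}
  L2: def={h,s} ue={s}
  L3: def={w} ue={k}
  L4: def={k} ue={k}
  L5: def={k,m} ue={k}
  L6: def={h,s} ue=∅
  L7: def={h,m} ue=∅
  L8: def={h,k} ue={h,w}
  L9: def={w} ue=∅

Backward fixpoint:
  L0: in=∅ out={k,s,w}
  L1: in={k,s,w} out={k,w}
  L2: in={k,s,w} out={k,w}
  L3: in={k} out=∅
  L4: in={k,w} out={k,w}
  L5: in={k,w} out={w}
  L6: in={w} out={h,w}
  L7: in={w} out={h,w}
  L8: in={h,w} out=∅
  L9: in=∅ out=∅

Interference:
  h — {k,m,s,w}
  k — {h,s,w}
  m — {h,w}
  s — {h,k,w}
  w — {h,k,m,s}

N(k) = ["h", "s", "w"]

Answer: ["h", "s", "w"]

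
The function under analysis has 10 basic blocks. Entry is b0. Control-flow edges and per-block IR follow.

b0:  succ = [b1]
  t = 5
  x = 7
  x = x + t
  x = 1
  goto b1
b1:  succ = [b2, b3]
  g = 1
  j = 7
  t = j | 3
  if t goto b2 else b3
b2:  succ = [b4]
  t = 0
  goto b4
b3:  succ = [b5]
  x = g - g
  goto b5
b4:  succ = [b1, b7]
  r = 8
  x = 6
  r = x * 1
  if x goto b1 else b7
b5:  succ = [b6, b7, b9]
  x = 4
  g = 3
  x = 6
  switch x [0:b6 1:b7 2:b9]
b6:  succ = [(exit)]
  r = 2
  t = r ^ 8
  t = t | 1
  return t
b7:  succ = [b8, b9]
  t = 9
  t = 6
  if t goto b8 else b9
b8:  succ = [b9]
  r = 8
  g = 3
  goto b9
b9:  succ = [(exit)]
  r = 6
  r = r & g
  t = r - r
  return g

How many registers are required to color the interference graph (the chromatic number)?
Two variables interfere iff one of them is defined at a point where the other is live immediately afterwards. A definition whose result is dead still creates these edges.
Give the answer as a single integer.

Answer: 3

Working:
Block summaries:
  b0 def {t,x} use ∅
  b1 def {g,j,t} use ∅
  b2 def {t} use ∅
  b3 def {x} use {g}
  b4 def {r,x} use ∅
  b5 def {g,x} use ∅
  b6 def {r,t} use ∅
  b7 def {t} use ∅
  b8 def {g,r} use ∅
  b9 def {r,t} use {g}

Liveness:
  b0: in=∅ out=∅
  b1: in=∅ out={g}
  b2: in={g} out={g}
  b3: in={g} out=∅
  b4: in={g} out={g}
  b5: in=∅ out={g}
  b6: in=∅ out=∅
  b7: in={g} out={g}
  b8: in=∅ out={g}
  b9: in={g} out=∅

Interfere edges:
  g: {j,r,t,x}
  j: {g}
  r: {g,x}
  t: {g,x}
  x: {g,r,t}

Chromatic number:
  clique {g,r,x} ⇒ need ≥ 3
  3-colouring: r0={g}  r1={j,x}  r2={r,t}
  χ = 3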